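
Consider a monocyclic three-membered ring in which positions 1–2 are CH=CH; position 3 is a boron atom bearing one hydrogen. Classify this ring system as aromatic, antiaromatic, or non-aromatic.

The p orbitals form a continuous loop: each doubly-bonded ring atom is sp² with one p-orbital electron; the boron has an empty p orbital. The ring is fully conjugated.
Adding the contributions, 1 × 2 = 2 from the double-bond unit + 0 from the BH atom = 2.
With 2 π electrons (n = 0), the Hückel 4n+2 condition holds.

Aromatic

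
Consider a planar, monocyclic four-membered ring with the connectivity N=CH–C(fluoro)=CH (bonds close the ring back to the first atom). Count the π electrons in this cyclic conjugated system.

All ring atoms are sp² and supply a p orbital to the ring (every atom in a ring double bond is sp² and brings one electron to the p orbital; the doubly-bonded nitrogens are pyridine-type — their lone pairs lie in the ring plane, leaving one electron in the p orbital); the conjugation is uninterrupted.
Counting π electrons: 2 × 2 = 4 from the 2 double-bond units.

4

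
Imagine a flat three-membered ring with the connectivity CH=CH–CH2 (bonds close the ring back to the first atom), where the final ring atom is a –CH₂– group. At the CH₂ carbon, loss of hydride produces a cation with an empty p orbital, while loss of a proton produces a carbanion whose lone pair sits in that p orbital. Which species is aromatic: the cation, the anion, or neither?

The cation

Once that carbon is sp², every ring atom has a p orbital and both ions are fully conjugated.
Cation: 1 × 2 + 0 = 2 π electrons → 4(0)+2, aromatic.
Anion: 1 × 2 + 2 = 4 π electrons → 4(1), antiaromatic.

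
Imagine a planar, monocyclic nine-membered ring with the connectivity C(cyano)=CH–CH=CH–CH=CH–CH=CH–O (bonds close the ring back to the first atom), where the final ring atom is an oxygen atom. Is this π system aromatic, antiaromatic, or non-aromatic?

Aromatic

Every ring atom contributes a p orbital perpendicular to the ring (every atom in a ring double bond is sp² and brings one electron to the p orbital; the oxygen donates one lone pair from its p orbital), so the π system is cyclic and fully conjugated.
π-electron count: 4 × 2 = 8 from the double-bond units + 2 from the O atom = 10.
That gives a 4n+2 count (10, n = 2).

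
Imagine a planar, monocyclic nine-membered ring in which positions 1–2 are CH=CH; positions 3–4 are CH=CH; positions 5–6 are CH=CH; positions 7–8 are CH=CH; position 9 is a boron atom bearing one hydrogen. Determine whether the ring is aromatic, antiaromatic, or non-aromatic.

Every ring atom contributes a p orbital perpendicular to the ring (the double-bond atoms are sp², each contributing one p electron; the boron has an empty p orbital), so the π system is cyclic and fully conjugated.
π-electron count: 4 × 2 = 8 from the double-bond units + 0 from the BH atom = 8.
A 4n π count (8, n = 2) in a planar conjugated ring means antiaromatic.

Antiaromatic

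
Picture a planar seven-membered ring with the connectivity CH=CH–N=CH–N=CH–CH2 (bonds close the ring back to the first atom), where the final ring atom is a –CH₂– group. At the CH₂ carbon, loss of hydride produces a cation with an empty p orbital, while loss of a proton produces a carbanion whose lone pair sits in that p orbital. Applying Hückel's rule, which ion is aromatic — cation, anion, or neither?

In either ion the ring is fully conjugated: every atom, including the new sp² carbon, supplies a p orbital.
Cation: 3 × 2 + 0 = 6 π electrons → 4(1)+2, aromatic.
Anion: 3 × 2 + 2 = 8 π electrons → 4(2), antiaromatic.

The cation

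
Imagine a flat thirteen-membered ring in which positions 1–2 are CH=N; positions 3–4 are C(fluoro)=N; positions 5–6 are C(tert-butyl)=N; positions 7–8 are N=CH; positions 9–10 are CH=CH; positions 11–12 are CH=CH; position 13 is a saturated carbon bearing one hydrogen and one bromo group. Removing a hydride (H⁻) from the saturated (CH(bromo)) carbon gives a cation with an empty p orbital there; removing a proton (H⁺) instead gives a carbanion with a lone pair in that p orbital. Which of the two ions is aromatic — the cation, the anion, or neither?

The anion

Both ions have a continuous loop of p orbitals — each ring atom is sp².
Cation: 6 × 2 + 0 = 12 π electrons → 4(3), antiaromatic.
Anion: 6 × 2 + 2 = 14 π electrons → 4(3)+2, aromatic.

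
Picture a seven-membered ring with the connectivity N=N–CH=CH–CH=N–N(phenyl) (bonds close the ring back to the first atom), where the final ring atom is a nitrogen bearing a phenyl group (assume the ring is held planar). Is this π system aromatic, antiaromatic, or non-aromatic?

Antiaromatic

Check conjugation: every atom in a ring double bond is sp² and brings one electron to the p orbital; each sp² =N– keeps its lone pair in-plane and puts one electron into the π system; the pyrrole-type nitrogen donates its lone pair from the p orbital — every position has a p orbital, so the cyclic π system is continuous.
Adding the contributions, 3 × 2 = 6 from the double-bond units + 2 from the N(phenyl) atom = 8.
8 = 4(2); a planar, fully conjugated 4n system is antiaromatic.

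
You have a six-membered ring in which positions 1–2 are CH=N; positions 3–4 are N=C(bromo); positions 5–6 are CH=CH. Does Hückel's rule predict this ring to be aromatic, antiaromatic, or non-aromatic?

Aromatic

All ring atoms are sp² and supply a p orbital to the ring (each doubly-bonded ring atom is sp² with one p-orbital electron; each sp² =N– keeps its lone pair in-plane and puts one electron into the π system); the conjugation is uninterrupted.
π-electron count: 3 × 2 = 6 from the 3 double-bond units.
Since 6 = 4·1 + 2, the ring meets the 4n+2 criterion.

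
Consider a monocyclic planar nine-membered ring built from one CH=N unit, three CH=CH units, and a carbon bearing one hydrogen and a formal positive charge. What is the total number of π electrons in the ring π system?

8

Check conjugation: each doubly-bonded ring atom is sp² with one p-orbital electron; each sp² =N– keeps its lone pair in-plane and puts one electron into the π system; the carbocation has an empty p orbital — every position has a p orbital, so the cyclic π system is continuous.
Adding the contributions, 4 × 2 = 8 from the double-bond units + 0 from the CH(+) atom = 8.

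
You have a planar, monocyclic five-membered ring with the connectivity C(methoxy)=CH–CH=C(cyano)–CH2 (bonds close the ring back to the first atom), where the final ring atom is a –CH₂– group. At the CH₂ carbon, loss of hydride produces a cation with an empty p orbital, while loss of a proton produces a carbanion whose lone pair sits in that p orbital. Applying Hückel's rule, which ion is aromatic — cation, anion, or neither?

The anion

In either ion the ring is fully conjugated: every atom, including the new sp² carbon, supplies a p orbital.
Cation: 2 × 2 + 0 = 4 π electrons → 4(1), antiaromatic.
Anion: 2 × 2 + 2 = 6 π electrons → 4(1)+2, aromatic.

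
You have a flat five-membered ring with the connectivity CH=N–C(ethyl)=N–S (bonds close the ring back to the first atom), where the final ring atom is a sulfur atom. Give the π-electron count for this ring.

All ring atoms are sp² and supply a p orbital to the ring (the double-bond atoms are sp², each contributing one p electron; the doubly-bonded nitrogens are pyridine-type — their lone pairs lie in the ring plane, leaving one electron in the p orbital; the sulfur donates one lone pair from its p orbital); the conjugation is uninterrupted.
π-electron count: 2 × 2 = 4 from the double-bond units + 2 from the S atom = 6.

6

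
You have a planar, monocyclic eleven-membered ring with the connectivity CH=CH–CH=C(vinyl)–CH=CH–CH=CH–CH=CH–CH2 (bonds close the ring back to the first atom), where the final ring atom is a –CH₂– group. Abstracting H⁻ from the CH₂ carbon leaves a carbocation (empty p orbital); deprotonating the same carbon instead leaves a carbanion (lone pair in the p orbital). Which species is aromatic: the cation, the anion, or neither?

In either ion the ring is fully conjugated: every atom, including the new sp² carbon, supplies a p orbital.
Cation: 5 × 2 + 0 = 10 π electrons → 4(2)+2, aromatic.
Anion: 5 × 2 + 2 = 12 π electrons → 4(3), antiaromatic.

The cation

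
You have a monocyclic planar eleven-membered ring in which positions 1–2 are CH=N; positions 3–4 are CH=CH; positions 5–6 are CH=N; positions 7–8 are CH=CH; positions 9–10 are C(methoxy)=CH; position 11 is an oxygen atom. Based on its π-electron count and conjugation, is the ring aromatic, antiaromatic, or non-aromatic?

Antiaromatic

Check conjugation: every atom in a ring double bond is sp² and brings one electron to the p orbital; each =N– nitrogen is pyridine-type (lone pair in the sp² plane, one electron in the p orbital); the oxygen donates one lone pair from its p orbital — every position has a p orbital, so the cyclic π system is continuous.
Counting π electrons: 5 × 2 = 10 from the double-bond units + 2 from the O atom = 12.
12 = 4(3); a planar, fully conjugated 4n system is antiaromatic.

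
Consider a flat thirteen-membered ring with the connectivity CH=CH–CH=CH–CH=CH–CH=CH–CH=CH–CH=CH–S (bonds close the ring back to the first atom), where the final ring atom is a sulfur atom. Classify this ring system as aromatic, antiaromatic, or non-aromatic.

Aromatic

Every ring atom contributes a p orbital perpendicular to the ring (the double-bond atoms are sp², each contributing one p electron; the sulfur donates one lone pair from its p orbital), so the π system is cyclic and fully conjugated.
Adding the contributions, 6 × 2 = 12 from the double-bond units + 2 from the S atom = 14.
14 = 4(3) + 2, which satisfies Hückel's 4n+2 rule.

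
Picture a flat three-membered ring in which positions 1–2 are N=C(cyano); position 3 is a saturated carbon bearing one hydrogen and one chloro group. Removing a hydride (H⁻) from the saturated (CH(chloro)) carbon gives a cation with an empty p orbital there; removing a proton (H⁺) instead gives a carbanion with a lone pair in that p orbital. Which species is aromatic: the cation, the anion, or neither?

The cation

Both ions have a continuous loop of p orbitals — each ring atom is sp².
Cation: 1 × 2 + 0 = 2 π electrons → 4(0)+2, aromatic.
Anion: 1 × 2 + 2 = 4 π electrons → 4(1), antiaromatic.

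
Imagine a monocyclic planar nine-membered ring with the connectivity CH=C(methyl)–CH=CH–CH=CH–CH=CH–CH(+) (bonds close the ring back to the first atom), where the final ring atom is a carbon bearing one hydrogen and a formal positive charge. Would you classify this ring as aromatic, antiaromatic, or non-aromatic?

The p orbitals form a continuous loop: every atom in a ring double bond is sp² and brings one electron to the p orbital; the carbocation has an empty p orbital. The ring is fully conjugated.
Counting π electrons: 4 × 2 = 8 from the double-bond units + 0 from the CH(+) atom = 8.
With 8 = 4·2 π electrons, Hückel's rule classifies the planar ring as antiaromatic.

Antiaromatic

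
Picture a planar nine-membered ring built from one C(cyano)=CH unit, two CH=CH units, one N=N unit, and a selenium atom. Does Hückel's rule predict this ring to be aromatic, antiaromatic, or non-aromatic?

Aromatic

Every ring atom contributes a p orbital perpendicular to the ring (each doubly-bonded ring atom is sp² with one p-orbital electron; each =N– nitrogen is pyridine-type (lone pair in the sp² plane, one electron in the p orbital); the selenium donates one lone pair from its p orbital), so the π system is cyclic and fully conjugated.
Adding the contributions, 4 × 2 = 8 from the double-bond units + 2 from the Se atom = 10.
That gives a 4n+2 count (10, n = 2).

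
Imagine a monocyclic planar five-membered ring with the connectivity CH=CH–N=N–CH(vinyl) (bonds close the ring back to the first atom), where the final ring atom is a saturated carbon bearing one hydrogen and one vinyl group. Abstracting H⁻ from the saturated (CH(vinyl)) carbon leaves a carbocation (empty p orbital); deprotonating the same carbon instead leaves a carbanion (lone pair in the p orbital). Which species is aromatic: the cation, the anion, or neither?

The anion

In both ions every ring atom is sp² and contributes a p orbital, so both rings are fully conjugated.
Cation: 2 × 2 + 0 = 4 π electrons → 4(1), antiaromatic.
Anion: 2 × 2 + 2 = 6 π electrons → 4(1)+2, aromatic.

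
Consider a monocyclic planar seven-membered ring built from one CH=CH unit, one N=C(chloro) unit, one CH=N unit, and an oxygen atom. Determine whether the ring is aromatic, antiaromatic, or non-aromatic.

Antiaromatic

The p orbitals form a continuous loop: the double-bond atoms are sp², each contributing one p electron; each =N– nitrogen is pyridine-type (lone pair in the sp² plane, one electron in the p orbital); the oxygen donates one lone pair from its p orbital. The ring is fully conjugated.
Counting π electrons: 3 × 2 = 6 from the double-bond units + 2 from the O atom = 8.
A 4n π count (8, n = 2) in a planar conjugated ring means antiaromatic.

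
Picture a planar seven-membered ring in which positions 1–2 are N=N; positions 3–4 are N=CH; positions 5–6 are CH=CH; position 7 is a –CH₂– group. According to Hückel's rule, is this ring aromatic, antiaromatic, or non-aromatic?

The CH2 position has four σ bonds — the tetrahedral CH₂ carbon is sp³ and has no p orbital in the ring π system — so the cyclic conjugation is interrupted.
Hückel's rule only applies to fully conjugated rings, so this one is simply non-aromatic.

Non-aromatic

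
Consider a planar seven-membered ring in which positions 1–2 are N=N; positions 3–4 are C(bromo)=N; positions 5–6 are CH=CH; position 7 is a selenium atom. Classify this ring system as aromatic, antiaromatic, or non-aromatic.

Antiaromatic

Check conjugation: every atom in a ring double bond is sp² and brings one electron to the p orbital; the doubly-bonded nitrogens are pyridine-type — their lone pairs lie in the ring plane, leaving one electron in the p orbital; the selenium donates one lone pair from its p orbital — every position has a p orbital, so the cyclic π system is continuous.
Counting π electrons: 3 × 2 = 6 from the double-bond units + 2 from the Se atom = 8.
8 is a 4n count (n = 2), so the planar conjugated ring is antiaromatic.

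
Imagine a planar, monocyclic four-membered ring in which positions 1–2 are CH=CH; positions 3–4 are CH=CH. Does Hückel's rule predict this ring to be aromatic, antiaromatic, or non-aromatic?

The p orbitals form a continuous loop: every atom in a ring double bond is sp² and brings one electron to the p orbital. The ring is fully conjugated.
Tallying contributions gives 2 × 2 = 4 from the 2 double-bond units.
4 = 4(1); a planar, fully conjugated 4n system is antiaromatic.

Antiaromatic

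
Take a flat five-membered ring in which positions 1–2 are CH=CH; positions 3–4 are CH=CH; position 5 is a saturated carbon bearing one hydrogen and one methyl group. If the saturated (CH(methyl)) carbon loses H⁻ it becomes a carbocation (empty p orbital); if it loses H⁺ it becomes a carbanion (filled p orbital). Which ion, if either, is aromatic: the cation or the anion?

Once that carbon is sp², every ring atom has a p orbital and both ions are fully conjugated.
Cation: 2 × 2 + 0 = 4 π electrons → 4(1), antiaromatic.
Anion: 2 × 2 + 2 = 6 π electrons → 4(1)+2, aromatic.

The anion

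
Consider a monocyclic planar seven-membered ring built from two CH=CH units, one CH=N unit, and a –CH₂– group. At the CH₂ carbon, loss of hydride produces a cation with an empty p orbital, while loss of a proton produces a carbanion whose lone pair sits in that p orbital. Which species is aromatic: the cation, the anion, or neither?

In either ion the ring is fully conjugated: every atom, including the new sp² carbon, supplies a p orbital.
Cation: 3 × 2 + 0 = 6 π electrons → 4(1)+2, aromatic.
Anion: 3 × 2 + 2 = 8 π electrons → 4(2), antiaromatic.

The cation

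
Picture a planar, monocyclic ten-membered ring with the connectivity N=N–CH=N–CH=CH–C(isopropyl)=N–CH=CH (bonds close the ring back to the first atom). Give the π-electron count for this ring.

All ring atoms are sp² and supply a p orbital to the ring (every atom in a ring double bond is sp² and brings one electron to the p orbital; each =N– nitrogen is pyridine-type (lone pair in the sp² plane, one electron in the p orbital)); the conjugation is uninterrupted.
π-electron count: 5 × 2 = 10 from the 5 double-bond units.

10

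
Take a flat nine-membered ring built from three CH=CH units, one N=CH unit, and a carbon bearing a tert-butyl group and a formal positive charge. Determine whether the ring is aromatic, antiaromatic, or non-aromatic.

Antiaromatic

All ring atoms are sp² and supply a p orbital to the ring (every atom in a ring double bond is sp² and brings one electron to the p orbital; each =N– nitrogen is pyridine-type (lone pair in the sp² plane, one electron in the p orbital); the carbocation has an empty p orbital); the conjugation is uninterrupted.
Counting π electrons: 4 × 2 = 8 from the double-bond units + 0 from the C(tert-butyl)(+) atom = 8.
8 is a 4n count (n = 2), so the planar conjugated ring is antiaromatic.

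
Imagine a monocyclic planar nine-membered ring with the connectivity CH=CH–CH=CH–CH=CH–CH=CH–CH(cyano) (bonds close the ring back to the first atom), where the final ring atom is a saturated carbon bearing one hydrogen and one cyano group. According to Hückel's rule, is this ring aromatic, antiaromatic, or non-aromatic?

Non-aromatic

Because that saturated carbon is sp³ and has no p orbital in the ring π system at the CH(cyano) position, the π system cannot extend all the way around the ring.
A ring that is not fully conjugated cannot be aromatic or antiaromatic regardless of its π-electron count.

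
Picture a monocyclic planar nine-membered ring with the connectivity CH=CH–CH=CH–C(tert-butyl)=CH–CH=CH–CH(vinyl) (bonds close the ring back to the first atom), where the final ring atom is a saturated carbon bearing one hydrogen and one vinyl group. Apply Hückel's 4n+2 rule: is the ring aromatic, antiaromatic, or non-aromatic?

Non-aromatic

The CH(vinyl) carbon is saturated: that saturated carbon is sp³ and has no p orbital in the ring π system. Conjugation is not continuous around the ring.
Without a continuous loop of overlapping p orbitals the Hückel electron count never comes into play.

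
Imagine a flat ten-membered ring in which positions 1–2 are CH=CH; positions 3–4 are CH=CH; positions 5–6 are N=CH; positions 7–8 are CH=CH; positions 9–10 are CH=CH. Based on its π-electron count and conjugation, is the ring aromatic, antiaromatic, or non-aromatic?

All ring atoms are sp² and supply a p orbital to the ring (every atom in a ring double bond is sp² and brings one electron to the p orbital; the doubly-bonded nitrogens are pyridine-type — their lone pairs lie in the ring plane, leaving one electron in the p orbital); the conjugation is uninterrupted.
Counting π electrons: 5 × 2 = 10 from the 5 double-bond units.
Since 10 = 4·2 + 2, the ring meets the 4n+2 criterion.

Aromatic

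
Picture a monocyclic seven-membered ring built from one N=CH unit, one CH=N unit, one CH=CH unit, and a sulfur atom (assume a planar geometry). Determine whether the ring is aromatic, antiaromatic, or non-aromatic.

All ring atoms are sp² and supply a p orbital to the ring (the double-bond atoms are sp², each contributing one p electron; each sp² =N– keeps its lone pair in-plane and puts one electron into the π system; the sulfur donates one lone pair from its p orbital); the conjugation is uninterrupted.
Adding the contributions, 3 × 2 = 6 from the double-bond units + 2 from the S atom = 8.
8 = 4(2); a planar, fully conjugated 4n system is antiaromatic.

Antiaromatic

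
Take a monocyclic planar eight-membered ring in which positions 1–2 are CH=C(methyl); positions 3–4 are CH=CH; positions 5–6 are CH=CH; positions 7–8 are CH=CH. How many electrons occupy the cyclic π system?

Every ring atom contributes a p orbital perpendicular to the ring (every atom in a ring double bond is sp² and brings one electron to the p orbital), so the π system is cyclic and fully conjugated.
Tallying contributions gives 4 × 2 = 8 from the 4 double-bond units.

8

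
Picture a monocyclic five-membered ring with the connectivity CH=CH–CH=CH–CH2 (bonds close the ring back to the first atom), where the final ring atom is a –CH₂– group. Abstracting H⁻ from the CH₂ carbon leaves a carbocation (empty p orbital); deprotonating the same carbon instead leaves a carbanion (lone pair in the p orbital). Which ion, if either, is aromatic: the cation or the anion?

In both ions every ring atom is sp² and contributes a p orbital, so both rings are fully conjugated.
Cation: 2 × 2 + 0 = 4 π electrons → 4(1), antiaromatic.
Anion: 2 × 2 + 2 = 6 π electrons → 4(1)+2, aromatic.

The anion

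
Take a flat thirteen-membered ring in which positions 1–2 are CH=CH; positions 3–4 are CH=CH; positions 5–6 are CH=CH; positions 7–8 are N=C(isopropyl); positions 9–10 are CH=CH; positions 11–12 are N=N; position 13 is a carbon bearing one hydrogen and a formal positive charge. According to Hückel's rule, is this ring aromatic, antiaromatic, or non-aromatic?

Antiaromatic

All ring atoms are sp² and supply a p orbital to the ring (every atom in a ring double bond is sp² and brings one electron to the p orbital; each sp² =N– keeps its lone pair in-plane and puts one electron into the π system; the carbocation has an empty p orbital); the conjugation is uninterrupted.
Tallying contributions gives 6 × 2 = 12 from the double-bond units + 0 from the CH(+) atom = 12.
12 = 4(3); a planar, fully conjugated 4n system is antiaromatic.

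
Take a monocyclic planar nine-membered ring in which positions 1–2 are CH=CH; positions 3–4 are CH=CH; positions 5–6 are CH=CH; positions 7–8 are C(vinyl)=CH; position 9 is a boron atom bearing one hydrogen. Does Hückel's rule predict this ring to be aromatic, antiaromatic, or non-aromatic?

Antiaromatic

The p orbitals form a continuous loop: the double-bond atoms are sp², each contributing one p electron; the boron has an empty p orbital. The ring is fully conjugated.
π-electron count: 4 × 2 = 8 from the double-bond units + 0 from the BH atom = 8.
A 4n π count (8, n = 2) in a planar conjugated ring means antiaromatic.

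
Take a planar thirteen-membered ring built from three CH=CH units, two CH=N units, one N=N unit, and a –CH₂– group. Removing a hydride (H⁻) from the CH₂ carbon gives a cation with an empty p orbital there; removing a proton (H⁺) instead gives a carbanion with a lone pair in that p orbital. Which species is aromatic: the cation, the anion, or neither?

The anion

In both ions every ring atom is sp² and contributes a p orbital, so both rings are fully conjugated.
Cation: 6 × 2 + 0 = 12 π electrons → 4(3), antiaromatic.
Anion: 6 × 2 + 2 = 14 π electrons → 4(3)+2, aromatic.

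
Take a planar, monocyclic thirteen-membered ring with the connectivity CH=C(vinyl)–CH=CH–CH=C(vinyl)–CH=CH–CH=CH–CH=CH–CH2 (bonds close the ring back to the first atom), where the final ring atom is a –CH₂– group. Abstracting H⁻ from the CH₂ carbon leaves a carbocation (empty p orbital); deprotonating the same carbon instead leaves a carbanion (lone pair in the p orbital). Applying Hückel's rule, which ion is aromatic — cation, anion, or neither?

Both ions have a continuous loop of p orbitals — each ring atom is sp².
Cation: 6 × 2 + 0 = 12 π electrons → 4(3), antiaromatic.
Anion: 6 × 2 + 2 = 14 π electrons → 4(3)+2, aromatic.

The anion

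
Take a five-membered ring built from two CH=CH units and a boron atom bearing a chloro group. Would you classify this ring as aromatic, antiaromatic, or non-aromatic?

Antiaromatic

Check conjugation: the double-bond atoms are sp², each contributing one p electron; the boron has an empty p orbital — every position has a p orbital, so the cyclic π system is continuous.
π-electron count: 2 × 2 = 4 from the double-bond units + 0 from the B(chloro) atom = 4.
With 4 = 4·1 π electrons, Hückel's rule classifies the planar ring as antiaromatic.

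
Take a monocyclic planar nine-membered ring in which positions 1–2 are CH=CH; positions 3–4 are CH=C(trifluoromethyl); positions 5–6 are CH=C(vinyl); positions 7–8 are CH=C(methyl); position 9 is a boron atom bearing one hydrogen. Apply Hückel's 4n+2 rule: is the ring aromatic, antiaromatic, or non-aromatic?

Antiaromatic

Every ring atom contributes a p orbital perpendicular to the ring (the double-bond atoms are sp², each contributing one p electron; the boron has an empty p orbital), so the π system is cyclic and fully conjugated.
Adding the contributions, 4 × 2 = 8 from the double-bond units + 0 from the BH atom = 8.
With 8 = 4·2 π electrons, Hückel's rule classifies the planar ring as antiaromatic.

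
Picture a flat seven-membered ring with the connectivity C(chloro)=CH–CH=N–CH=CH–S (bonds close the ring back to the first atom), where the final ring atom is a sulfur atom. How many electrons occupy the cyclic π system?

8

Every ring atom contributes a p orbital perpendicular to the ring (the double-bond atoms are sp², each contributing one p electron; the doubly-bonded nitrogens are pyridine-type — their lone pairs lie in the ring plane, leaving one electron in the p orbital; the sulfur donates one lone pair from its p orbital), so the π system is cyclic and fully conjugated.
π-electron count: 3 × 2 = 6 from the double-bond units + 2 from the S atom = 8.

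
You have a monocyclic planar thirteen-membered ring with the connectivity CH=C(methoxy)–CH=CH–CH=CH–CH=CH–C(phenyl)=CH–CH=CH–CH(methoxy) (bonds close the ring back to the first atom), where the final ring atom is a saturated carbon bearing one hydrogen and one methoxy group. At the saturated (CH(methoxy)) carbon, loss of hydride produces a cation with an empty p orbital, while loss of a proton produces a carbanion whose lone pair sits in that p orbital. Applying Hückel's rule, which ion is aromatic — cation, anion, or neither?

The anion

Both ions have a continuous loop of p orbitals — each ring atom is sp².
Cation: 6 × 2 + 0 = 12 π electrons → 4(3), antiaromatic.
Anion: 6 × 2 + 2 = 14 π electrons → 4(3)+2, aromatic.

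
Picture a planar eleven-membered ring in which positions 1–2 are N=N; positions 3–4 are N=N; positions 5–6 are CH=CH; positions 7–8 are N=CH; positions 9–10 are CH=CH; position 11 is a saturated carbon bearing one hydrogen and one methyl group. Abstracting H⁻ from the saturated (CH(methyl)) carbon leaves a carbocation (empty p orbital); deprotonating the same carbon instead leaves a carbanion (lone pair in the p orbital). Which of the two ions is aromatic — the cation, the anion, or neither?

In either ion the ring is fully conjugated: every atom, including the new sp² carbon, supplies a p orbital.
Cation: 5 × 2 + 0 = 10 π electrons → 4(2)+2, aromatic.
Anion: 5 × 2 + 2 = 12 π electrons → 4(3), antiaromatic.

The cation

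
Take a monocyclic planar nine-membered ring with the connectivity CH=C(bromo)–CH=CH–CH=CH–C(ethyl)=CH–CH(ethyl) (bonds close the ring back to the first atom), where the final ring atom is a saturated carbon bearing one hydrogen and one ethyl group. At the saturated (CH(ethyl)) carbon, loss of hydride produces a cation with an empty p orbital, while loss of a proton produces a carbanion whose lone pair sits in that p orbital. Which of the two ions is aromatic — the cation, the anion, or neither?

In both ions every ring atom is sp² and contributes a p orbital, so both rings are fully conjugated.
Cation: 4 × 2 + 0 = 8 π electrons → 4(2), antiaromatic.
Anion: 4 × 2 + 2 = 10 π electrons → 4(2)+2, aromatic.

The anion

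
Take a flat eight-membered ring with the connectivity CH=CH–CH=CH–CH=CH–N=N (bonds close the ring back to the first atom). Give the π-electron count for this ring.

Check conjugation: every atom in a ring double bond is sp² and brings one electron to the p orbital; each sp² =N– keeps its lone pair in-plane and puts one electron into the π system — every position has a p orbital, so the cyclic π system is continuous.
π-electron count: 4 × 2 = 8 from the 4 double-bond units.

8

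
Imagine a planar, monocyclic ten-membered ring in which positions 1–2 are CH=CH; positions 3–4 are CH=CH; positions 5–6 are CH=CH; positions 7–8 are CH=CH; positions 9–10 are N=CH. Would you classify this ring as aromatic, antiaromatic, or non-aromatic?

The p orbitals form a continuous loop: the double-bond atoms are sp², each contributing one p electron; the doubly-bonded nitrogens are pyridine-type — their lone pairs lie in the ring plane, leaving one electron in the p orbital. The ring is fully conjugated.
Counting π electrons: 5 × 2 = 10 from the 5 double-bond units.
With 10 π electrons (n = 2), the Hückel 4n+2 condition holds.

Aromatic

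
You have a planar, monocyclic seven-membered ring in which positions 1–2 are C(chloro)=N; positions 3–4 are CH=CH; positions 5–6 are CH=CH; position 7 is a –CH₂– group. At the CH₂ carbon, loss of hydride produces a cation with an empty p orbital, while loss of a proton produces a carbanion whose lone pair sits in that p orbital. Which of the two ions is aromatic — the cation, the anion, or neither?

The cation

In both ions every ring atom is sp² and contributes a p orbital, so both rings are fully conjugated.
Cation: 3 × 2 + 0 = 6 π electrons → 4(1)+2, aromatic.
Anion: 3 × 2 + 2 = 8 π electrons → 4(2), antiaromatic.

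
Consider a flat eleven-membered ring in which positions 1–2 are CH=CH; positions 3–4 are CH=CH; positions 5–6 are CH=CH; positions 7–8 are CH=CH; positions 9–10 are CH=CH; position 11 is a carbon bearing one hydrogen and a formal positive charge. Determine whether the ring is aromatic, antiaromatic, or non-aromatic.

Every ring atom contributes a p orbital perpendicular to the ring (the double-bond atoms are sp², each contributing one p electron; the carbocation has an empty p orbital), so the π system is cyclic and fully conjugated.
π-electron count: 5 × 2 = 10 from the double-bond units + 0 from the CH(+) atom = 10.
That gives a 4n+2 count (10, n = 2).

Aromatic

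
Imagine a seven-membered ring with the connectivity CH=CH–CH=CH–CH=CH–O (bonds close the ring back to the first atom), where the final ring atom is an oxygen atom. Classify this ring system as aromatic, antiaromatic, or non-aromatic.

Antiaromatic

Check conjugation: each doubly-bonded ring atom is sp² with one p-orbital electron; the oxygen donates one lone pair from its p orbital — every position has a p orbital, so the cyclic π system is continuous.
Tallying contributions gives 3 × 2 = 6 from the double-bond units + 2 from the O atom = 8.
With 8 = 4·2 π electrons, Hückel's rule classifies the planar ring as antiaromatic.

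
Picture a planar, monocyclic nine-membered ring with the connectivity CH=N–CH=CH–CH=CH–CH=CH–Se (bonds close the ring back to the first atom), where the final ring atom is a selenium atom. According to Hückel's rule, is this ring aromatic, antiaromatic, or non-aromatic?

Aromatic

Every ring atom contributes a p orbital perpendicular to the ring (every atom in a ring double bond is sp² and brings one electron to the p orbital; each =N– nitrogen is pyridine-type (lone pair in the sp² plane, one electron in the p orbital); the selenium donates one lone pair from its p orbital), so the π system is cyclic and fully conjugated.
Tallying contributions gives 4 × 2 = 8 from the double-bond units + 2 from the Se atom = 10.
That gives a 4n+2 count (10, n = 2).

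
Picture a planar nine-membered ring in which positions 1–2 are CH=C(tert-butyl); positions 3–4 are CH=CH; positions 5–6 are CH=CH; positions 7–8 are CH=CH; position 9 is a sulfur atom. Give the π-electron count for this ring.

All ring atoms are sp² and supply a p orbital to the ring (the double-bond atoms are sp², each contributing one p electron; the sulfur donates one lone pair from its p orbital); the conjugation is uninterrupted.
Adding the contributions, 4 × 2 = 8 from the double-bond units + 2 from the S atom = 10.

10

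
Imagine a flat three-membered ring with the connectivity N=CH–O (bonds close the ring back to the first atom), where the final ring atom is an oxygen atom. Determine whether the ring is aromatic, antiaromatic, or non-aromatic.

Every ring atom contributes a p orbital perpendicular to the ring (the double-bond atoms are sp², each contributing one p electron; the doubly-bonded nitrogens are pyridine-type — their lone pairs lie in the ring plane, leaving one electron in the p orbital; the oxygen donates one lone pair from its p orbital), so the π system is cyclic and fully conjugated.
π-electron count: 1 × 2 = 2 from the double-bond unit + 2 from the O atom = 4.
A 4n π count (4, n = 1) in a planar conjugated ring means antiaromatic.

Antiaromatic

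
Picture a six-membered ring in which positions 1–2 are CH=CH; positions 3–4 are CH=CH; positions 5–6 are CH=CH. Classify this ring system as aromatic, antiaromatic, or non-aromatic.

The p orbitals form a continuous loop: the double-bond atoms are sp², each contributing one p electron. The ring is fully conjugated.
π-electron count: 3 × 2 = 6 from the 3 double-bond units.
With 6 π electrons (n = 1), the Hückel 4n+2 condition holds.
This is benzene.

Aromatic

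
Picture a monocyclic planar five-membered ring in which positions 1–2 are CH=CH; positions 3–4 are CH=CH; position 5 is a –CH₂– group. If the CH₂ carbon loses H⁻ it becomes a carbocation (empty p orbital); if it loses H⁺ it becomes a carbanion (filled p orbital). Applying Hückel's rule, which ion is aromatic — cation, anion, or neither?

The anion

Once that carbon is sp², every ring atom has a p orbital and both ions are fully conjugated.
Cation: 2 × 2 + 0 = 4 π electrons → 4(1), antiaromatic.
Anion: 2 × 2 + 2 = 6 π electrons → 4(1)+2, aromatic.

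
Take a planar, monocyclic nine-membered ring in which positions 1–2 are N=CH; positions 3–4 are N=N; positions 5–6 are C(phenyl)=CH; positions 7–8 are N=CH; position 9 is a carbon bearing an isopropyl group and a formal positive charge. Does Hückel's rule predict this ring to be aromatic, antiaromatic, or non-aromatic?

Check conjugation: the double-bond atoms are sp², each contributing one p electron; each =N– nitrogen is pyridine-type (lone pair in the sp² plane, one electron in the p orbital); the carbocation has an empty p orbital — every position has a p orbital, so the cyclic π system is continuous.
Adding the contributions, 4 × 2 = 8 from the double-bond units + 0 from the C(isopropyl)(+) atom = 8.
With 8 = 4·2 π electrons, Hückel's rule classifies the planar ring as antiaromatic.

Antiaromatic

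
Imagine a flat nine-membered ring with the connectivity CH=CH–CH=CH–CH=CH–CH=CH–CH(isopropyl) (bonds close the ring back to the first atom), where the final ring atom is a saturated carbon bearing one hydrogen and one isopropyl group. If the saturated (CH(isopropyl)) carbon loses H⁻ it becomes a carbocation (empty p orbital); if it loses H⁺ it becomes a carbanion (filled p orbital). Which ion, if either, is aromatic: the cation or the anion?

Once that carbon is sp², every ring atom has a p orbital and both ions are fully conjugated.
Cation: 4 × 2 + 0 = 8 π electrons → 4(2), antiaromatic.
Anion: 4 × 2 + 2 = 10 π electrons → 4(2)+2, aromatic.

The anion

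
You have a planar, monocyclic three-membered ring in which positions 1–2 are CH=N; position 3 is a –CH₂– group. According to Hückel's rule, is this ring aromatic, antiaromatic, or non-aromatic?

Because the tetrahedral CH₂ carbon is sp³ and has no p orbital in the ring π system at the CH2 position, the π system cannot extend all the way around the ring.
Broken conjugation rules out both aromaticity and antiaromaticity.

Non-aromatic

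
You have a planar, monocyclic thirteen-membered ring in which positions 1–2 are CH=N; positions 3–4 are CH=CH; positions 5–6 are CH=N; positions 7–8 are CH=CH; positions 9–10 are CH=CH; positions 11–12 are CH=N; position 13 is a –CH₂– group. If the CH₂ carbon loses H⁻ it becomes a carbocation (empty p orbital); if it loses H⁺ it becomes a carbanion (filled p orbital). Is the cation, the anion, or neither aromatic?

Once that carbon is sp², every ring atom has a p orbital and both ions are fully conjugated.
Cation: 6 × 2 + 0 = 12 π electrons → 4(3), antiaromatic.
Anion: 6 × 2 + 2 = 14 π electrons → 4(3)+2, aromatic.

The anion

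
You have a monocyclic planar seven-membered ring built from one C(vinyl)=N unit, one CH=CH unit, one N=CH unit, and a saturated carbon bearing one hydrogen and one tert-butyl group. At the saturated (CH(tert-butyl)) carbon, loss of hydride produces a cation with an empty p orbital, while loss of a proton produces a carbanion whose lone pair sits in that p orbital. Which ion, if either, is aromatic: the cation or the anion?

Once that carbon is sp², every ring atom has a p orbital and both ions are fully conjugated.
Cation: 3 × 2 + 0 = 6 π electrons → 4(1)+2, aromatic.
Anion: 3 × 2 + 2 = 8 π electrons → 4(2), antiaromatic.

The cation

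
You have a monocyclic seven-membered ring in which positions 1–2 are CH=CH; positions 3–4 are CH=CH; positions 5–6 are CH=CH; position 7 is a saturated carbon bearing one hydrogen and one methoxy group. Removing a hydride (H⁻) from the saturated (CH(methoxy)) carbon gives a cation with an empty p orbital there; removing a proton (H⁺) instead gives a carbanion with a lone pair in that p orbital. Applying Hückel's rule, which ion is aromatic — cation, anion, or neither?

The cation

Once that carbon is sp², every ring atom has a p orbital and both ions are fully conjugated.
Cation: 3 × 2 + 0 = 6 π electrons → 4(1)+2, aromatic.
Anion: 3 × 2 + 2 = 8 π electrons → 4(2), antiaromatic.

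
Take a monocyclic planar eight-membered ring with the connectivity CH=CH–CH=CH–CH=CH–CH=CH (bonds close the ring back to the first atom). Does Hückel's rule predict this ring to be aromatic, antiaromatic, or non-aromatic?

Check conjugation: every atom in a ring double bond is sp² and brings one electron to the p orbital — every position has a p orbital, so the cyclic π system is continuous.
Tallying contributions gives 4 × 2 = 8 from the 4 double-bond units.
8 = 4(2); a planar, fully conjugated 4n system is antiaromatic.
This is cyclooctatetraene.

Antiaromatic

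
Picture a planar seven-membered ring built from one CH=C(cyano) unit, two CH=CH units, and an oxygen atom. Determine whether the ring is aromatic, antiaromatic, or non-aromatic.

All ring atoms are sp² and supply a p orbital to the ring (each doubly-bonded ring atom is sp² with one p-orbital electron; the oxygen donates one lone pair from its p orbital); the conjugation is uninterrupted.
π-electron count: 3 × 2 = 6 from the double-bond units + 2 from the O atom = 8.
With 8 = 4·2 π electrons, Hückel's rule classifies the planar ring as antiaromatic.

Antiaromatic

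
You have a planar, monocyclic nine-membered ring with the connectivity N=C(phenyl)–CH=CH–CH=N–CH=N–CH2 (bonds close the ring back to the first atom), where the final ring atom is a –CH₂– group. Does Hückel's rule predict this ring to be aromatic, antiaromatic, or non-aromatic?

Non-aromatic

The CH2 carbon is saturated: the tetrahedral CH₂ carbon is sp³ and has no p orbital in the ring π system. Conjugation is not continuous around the ring.
A ring that is not fully conjugated cannot be aromatic or antiaromatic regardless of its π-electron count.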